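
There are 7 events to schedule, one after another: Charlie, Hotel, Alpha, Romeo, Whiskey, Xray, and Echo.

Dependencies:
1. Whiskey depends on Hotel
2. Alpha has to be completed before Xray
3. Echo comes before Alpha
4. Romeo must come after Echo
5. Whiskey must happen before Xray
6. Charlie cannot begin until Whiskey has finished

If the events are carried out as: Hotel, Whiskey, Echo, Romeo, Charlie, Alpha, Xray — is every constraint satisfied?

Yes

Every stated constraint is respected: Whiskey sits at position 2, ahead of Xray at position 7, and each of the other listed pairs likewise has the predecessor earlier in the sequence.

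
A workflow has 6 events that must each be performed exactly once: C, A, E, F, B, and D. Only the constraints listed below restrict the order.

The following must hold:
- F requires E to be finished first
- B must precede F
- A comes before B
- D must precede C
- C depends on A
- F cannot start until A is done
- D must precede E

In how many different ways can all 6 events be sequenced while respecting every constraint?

2 events have no prerequisites (A, D), so any of them could come first.
Systematically extending each partial ordering one event at a time and counting, there are 22 complete orderings.

22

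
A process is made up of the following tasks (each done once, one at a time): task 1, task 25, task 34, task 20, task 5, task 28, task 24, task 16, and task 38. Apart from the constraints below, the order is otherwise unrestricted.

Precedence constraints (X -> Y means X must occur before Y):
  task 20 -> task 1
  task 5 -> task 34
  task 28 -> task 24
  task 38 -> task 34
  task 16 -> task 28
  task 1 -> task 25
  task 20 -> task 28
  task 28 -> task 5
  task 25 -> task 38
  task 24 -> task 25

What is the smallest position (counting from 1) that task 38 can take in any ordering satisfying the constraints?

7

Working backwards through the constraints from task 38, its full set of required predecessors is task 1, task 25, task 20, task 28, task 24, task 16 — 6 of them.
So at minimum 6 tasks come before task 38, putting task 38 no earlier than position 7. That position is achievable by scheduling exactly those predecessors first.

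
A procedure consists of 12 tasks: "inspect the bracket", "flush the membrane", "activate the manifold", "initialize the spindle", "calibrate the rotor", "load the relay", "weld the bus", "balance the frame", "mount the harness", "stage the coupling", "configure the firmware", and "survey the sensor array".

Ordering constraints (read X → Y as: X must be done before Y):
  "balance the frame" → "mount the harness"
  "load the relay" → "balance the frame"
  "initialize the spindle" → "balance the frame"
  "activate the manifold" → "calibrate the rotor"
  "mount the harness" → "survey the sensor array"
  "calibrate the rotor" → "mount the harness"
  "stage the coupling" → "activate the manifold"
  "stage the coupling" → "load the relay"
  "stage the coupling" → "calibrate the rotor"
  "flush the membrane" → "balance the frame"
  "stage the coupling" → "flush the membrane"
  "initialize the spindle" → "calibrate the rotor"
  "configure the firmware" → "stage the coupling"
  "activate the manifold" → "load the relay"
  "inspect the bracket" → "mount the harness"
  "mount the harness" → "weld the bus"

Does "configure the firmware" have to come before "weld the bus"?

Chaining the stated constraints: "configure the firmware" → "stage the coupling" → "calibrate the rotor" → "mount the harness" → "weld the bus".
So "configure the firmware" must precede "weld the bus" in any valid ordering.

Yes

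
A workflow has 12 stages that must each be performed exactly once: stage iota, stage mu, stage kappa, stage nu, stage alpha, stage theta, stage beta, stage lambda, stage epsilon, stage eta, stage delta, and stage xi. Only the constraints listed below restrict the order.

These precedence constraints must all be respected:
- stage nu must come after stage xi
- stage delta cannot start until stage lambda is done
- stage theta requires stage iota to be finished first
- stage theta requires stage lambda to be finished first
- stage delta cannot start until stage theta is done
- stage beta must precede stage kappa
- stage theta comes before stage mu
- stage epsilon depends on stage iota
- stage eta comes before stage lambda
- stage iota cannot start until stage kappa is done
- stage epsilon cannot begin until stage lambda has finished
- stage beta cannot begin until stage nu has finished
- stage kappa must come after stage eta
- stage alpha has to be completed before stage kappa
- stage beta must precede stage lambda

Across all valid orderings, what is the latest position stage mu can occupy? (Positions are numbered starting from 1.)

12

Nothing depends on stage mu, so it can be the final stage, position 12.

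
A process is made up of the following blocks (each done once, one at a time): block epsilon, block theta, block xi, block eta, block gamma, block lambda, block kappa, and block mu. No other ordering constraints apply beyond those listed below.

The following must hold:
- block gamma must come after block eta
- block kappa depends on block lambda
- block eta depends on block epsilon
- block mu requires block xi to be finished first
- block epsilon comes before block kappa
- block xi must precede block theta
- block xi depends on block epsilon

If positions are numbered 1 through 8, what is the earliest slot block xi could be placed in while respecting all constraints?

The only block forced before block xi (directly or transitively) is block epsilon.
With 1 mandatory predecessor, the earliest block xi can sit is position 1+1 = 2, and placing just that one first achieves it.

2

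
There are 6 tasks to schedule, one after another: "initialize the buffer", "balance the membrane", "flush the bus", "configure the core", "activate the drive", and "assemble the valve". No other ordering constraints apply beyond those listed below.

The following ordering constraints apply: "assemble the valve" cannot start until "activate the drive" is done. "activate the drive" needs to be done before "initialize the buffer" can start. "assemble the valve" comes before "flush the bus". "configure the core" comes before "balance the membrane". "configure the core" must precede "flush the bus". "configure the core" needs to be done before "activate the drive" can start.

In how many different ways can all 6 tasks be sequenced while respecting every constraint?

15

"configure the core" is the only task with nothing required before it, so every ordering starts there.
Systematically extending each partial ordering one task at a time and counting, there are 15 complete orderings.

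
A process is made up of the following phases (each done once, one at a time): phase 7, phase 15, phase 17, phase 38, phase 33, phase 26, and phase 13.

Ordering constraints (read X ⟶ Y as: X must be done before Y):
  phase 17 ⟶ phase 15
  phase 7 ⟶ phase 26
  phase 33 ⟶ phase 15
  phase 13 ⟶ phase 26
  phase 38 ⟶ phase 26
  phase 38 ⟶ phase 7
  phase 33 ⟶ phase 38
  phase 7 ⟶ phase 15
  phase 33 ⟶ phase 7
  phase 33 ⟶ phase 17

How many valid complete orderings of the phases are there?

37

The phases with no prerequisites are phase 33, phase 13; any of them can be placed first.
Enumerating by repeatedly choosing an available phase (one whose prerequisites are all placed) gives 37 distinct complete orderings.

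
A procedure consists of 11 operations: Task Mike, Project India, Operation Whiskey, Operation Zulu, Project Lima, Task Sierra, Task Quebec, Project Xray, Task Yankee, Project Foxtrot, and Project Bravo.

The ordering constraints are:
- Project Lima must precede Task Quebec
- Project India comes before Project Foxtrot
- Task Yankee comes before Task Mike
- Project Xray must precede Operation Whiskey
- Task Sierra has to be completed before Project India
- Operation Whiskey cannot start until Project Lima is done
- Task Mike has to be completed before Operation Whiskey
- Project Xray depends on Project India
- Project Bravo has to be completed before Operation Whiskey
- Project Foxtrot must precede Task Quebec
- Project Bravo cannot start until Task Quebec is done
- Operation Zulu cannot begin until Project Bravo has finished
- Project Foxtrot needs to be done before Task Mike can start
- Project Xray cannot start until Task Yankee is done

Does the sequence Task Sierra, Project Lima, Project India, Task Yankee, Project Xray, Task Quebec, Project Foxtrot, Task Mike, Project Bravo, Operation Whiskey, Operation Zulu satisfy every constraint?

No

Here Project Foxtrot comes after Task Quebec.
But one of the constraints requires Project Foxtrot before Task Quebec, so this ordering violates it.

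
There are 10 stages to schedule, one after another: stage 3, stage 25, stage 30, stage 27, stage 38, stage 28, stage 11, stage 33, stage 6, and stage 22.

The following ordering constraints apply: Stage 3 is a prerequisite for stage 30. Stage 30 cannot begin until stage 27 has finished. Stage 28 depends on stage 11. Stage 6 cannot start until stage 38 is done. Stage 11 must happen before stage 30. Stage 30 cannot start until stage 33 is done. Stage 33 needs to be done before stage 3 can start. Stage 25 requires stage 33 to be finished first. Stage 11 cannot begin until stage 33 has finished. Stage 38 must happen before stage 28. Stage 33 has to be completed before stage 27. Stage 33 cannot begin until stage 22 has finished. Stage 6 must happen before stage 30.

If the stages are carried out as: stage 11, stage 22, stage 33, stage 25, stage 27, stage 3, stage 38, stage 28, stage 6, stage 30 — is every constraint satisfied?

The sequence places stage 11 ahead of stage 33.
That contradicts the constraint that stage 33 must precede stage 11.

No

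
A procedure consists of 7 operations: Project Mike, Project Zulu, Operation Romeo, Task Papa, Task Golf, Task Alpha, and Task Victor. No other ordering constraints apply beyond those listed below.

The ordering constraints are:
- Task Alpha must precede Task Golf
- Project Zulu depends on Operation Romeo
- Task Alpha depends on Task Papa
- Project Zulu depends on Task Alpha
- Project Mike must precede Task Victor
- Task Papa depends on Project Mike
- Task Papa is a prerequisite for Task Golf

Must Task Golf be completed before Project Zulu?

No

Nothing in the constraints links Task Golf and Project Zulu; they are unordered relative to each other.
So Task Golf can come before Project Zulu or after — it is not forced.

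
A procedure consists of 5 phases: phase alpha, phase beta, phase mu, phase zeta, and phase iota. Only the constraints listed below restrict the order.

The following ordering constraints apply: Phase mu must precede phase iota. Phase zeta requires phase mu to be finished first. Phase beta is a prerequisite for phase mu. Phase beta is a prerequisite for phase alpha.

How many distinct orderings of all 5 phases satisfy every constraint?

8

Phase beta is the only phase with nothing required before it, so every ordering starts there.
Counting all ways to extend the partial order to a total order gives 8.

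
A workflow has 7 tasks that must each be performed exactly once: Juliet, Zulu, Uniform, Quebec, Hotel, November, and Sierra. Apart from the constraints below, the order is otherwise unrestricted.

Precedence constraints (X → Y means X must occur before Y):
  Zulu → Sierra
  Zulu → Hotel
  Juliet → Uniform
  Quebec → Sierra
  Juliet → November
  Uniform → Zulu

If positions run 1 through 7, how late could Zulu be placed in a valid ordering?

The tasks that are forced after Zulu, directly or by a chain of constraints, are Hotel, Sierra. That's 2 tasks.
So at least 2 tasks follow Zulu, putting Zulu no later than position 5. That position is achievable by scheduling everything else first.

5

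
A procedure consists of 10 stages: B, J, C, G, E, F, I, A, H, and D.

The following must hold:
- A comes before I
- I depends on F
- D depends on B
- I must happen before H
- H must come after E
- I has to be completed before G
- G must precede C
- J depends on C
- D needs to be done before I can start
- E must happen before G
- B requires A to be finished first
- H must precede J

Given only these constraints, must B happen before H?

Yes

Tracing the constraints gives a chain: B → D → I → H.
Hence B necessarily comes before H.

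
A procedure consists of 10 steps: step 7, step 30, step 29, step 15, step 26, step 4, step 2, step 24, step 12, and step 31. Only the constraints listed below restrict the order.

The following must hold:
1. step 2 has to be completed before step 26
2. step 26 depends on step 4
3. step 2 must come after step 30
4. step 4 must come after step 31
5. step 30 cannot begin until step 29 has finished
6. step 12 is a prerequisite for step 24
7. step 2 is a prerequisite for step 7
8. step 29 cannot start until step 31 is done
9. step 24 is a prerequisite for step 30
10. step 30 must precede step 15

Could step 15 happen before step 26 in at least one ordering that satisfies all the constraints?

No chain of constraints runs from step 26 to step 15, so step 26 is not required to come first.
That means at least one valid schedule has step 15 before step 26.

Yes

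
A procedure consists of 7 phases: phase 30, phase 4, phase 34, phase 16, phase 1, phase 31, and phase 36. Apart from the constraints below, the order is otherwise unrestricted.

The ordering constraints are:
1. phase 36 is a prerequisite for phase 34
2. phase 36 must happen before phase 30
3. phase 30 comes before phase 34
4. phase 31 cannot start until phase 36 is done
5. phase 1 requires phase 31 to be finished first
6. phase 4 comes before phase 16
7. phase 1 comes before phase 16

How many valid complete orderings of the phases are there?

The phases with no prerequisites are phase 4, phase 36; any of them can be placed first.
Counting all ways to extend the partial order to a total order gives 55.

55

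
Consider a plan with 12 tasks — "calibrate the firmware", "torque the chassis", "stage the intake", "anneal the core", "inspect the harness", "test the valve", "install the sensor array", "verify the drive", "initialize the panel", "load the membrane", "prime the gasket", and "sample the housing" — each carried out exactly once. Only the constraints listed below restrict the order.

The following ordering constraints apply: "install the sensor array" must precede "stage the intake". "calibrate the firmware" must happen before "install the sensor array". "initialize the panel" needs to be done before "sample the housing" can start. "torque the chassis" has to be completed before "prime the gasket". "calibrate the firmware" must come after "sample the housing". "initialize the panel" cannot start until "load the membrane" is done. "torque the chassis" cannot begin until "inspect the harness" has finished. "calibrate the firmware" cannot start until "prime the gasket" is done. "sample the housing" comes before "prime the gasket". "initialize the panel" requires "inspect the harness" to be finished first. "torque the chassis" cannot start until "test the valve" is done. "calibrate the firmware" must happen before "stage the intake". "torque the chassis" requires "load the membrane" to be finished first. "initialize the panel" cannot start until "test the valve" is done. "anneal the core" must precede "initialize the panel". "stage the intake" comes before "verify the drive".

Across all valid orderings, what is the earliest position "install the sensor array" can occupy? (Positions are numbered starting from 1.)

10

The tasks that are forced before "install the sensor array", directly or transitively, are "calibrate the firmware", "torque the chassis", "anneal the core", "inspect the harness", "test the valve", "initialize the panel", "load the membrane", "prime the gasket", "sample the housing". That's 9 tasks.
With 9 mandatory predecessors, the earliest "install the sensor array" can sit is position 9+1 = 10, and placing just those 9 first achieves it.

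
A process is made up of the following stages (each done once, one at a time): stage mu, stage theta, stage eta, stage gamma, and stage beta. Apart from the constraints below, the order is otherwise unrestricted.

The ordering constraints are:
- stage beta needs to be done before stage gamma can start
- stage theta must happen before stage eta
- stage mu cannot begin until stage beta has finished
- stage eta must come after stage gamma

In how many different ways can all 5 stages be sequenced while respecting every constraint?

11

2 stages have no prerequisites (stage theta, stage beta), so any of them could come first.
Counting all ways to extend the partial order to a total order gives 11.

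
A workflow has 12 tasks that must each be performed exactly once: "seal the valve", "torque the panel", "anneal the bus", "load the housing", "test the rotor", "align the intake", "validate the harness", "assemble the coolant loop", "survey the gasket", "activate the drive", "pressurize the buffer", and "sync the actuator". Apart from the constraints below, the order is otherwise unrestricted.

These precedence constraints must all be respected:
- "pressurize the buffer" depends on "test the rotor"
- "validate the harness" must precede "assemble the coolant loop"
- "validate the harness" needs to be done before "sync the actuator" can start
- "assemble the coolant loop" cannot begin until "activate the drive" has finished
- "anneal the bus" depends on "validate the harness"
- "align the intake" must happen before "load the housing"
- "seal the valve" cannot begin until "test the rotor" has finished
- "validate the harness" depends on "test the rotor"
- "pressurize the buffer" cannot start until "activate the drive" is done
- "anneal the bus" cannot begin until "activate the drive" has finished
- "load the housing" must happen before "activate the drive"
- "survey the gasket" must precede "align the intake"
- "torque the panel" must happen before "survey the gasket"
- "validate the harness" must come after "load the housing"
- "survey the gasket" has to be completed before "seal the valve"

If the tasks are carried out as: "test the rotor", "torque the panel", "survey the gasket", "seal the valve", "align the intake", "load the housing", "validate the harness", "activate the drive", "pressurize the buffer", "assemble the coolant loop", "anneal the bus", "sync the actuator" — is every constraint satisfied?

Going through the constraints one by one, each required predecessor appears earlier in the sequence than its dependent — e.g. "test the rotor" (position 1) is before "pressurize the buffer" (position 9), as required.

Yes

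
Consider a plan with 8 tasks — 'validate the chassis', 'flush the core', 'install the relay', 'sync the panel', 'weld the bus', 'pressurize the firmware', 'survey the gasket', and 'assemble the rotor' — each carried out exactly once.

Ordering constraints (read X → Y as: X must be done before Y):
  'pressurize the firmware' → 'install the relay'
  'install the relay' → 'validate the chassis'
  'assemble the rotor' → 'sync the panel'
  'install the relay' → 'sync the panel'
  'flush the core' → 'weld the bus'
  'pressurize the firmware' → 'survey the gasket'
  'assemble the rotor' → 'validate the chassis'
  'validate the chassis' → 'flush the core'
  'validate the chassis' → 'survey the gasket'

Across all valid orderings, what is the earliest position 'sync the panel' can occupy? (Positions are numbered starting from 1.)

4

The tasks that are forced before 'sync the panel', directly or transitively, are 'install the relay', 'pressurize the firmware', 'assemble the rotor'. That's 3 tasks.
So at minimum 3 tasks come before 'sync the panel', putting 'sync the panel' no earlier than position 4. That position is achievable by scheduling exactly those predecessors first.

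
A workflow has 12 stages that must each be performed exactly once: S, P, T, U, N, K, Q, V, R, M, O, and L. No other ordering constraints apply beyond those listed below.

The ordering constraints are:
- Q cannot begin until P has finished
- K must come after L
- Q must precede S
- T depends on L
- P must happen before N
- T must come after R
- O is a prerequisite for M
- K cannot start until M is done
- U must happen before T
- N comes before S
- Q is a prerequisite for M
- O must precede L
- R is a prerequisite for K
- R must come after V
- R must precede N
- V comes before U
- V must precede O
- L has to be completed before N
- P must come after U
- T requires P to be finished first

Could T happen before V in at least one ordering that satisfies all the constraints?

No

Following V → R → T, V must precede T in every valid ordering.
So no valid ordering can have T before V.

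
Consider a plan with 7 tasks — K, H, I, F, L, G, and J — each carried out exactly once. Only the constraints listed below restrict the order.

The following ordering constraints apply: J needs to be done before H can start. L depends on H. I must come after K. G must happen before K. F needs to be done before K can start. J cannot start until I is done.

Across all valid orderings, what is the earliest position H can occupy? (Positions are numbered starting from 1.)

6

Every task that must precede H has to come before it. Tracing all chains that end at H, those tasks are: K, I, F, G, J — 5 in total.
With 5 mandatory predecessors, the earliest H can sit is position 5+1 = 6, and placing just those 5 first achieves it.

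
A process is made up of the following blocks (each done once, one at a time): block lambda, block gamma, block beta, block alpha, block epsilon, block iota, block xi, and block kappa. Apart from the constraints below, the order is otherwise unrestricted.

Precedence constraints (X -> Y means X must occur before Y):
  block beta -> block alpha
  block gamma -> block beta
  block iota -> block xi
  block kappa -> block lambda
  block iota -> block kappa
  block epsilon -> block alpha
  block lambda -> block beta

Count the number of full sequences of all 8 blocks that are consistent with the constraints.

157

The blocks with no prerequisites are block gamma, block epsilon, block iota; any of them can be placed first.
Systematically extending each partial ordering one block at a time and counting, there are 157 complete orderings.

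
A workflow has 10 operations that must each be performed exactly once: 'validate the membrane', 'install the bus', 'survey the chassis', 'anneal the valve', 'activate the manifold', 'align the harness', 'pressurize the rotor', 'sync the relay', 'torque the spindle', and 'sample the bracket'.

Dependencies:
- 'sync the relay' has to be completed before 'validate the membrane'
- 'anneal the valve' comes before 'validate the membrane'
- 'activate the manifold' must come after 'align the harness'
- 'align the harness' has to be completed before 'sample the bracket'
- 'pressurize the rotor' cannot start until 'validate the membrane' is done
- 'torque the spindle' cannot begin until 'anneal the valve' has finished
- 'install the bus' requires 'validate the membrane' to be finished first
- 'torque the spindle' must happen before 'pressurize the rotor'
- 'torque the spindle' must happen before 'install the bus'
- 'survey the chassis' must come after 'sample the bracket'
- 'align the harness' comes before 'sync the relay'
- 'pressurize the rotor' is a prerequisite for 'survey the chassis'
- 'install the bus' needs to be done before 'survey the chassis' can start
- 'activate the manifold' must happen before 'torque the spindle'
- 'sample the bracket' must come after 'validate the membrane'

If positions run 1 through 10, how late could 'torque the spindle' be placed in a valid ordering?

7

Following every chain forward from 'torque the spindle', the operations that must come later are 'install the bus', 'survey the chassis', 'pressurize the rotor' — 3 of them.
With 3 mandatory successors out of 10 operations total, the latest slot for 'torque the spindle' is 10−3 = 7, and it's reachable by doing all non-successors before 'torque the spindle'.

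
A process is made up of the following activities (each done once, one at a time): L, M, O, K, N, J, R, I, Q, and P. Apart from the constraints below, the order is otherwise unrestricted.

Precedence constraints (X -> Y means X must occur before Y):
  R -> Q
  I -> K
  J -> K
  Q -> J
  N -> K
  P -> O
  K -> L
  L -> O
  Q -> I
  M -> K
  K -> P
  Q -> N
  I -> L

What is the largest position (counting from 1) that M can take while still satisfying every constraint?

6

Following every chain forward from M, the activities that must come later are L, O, K, P — 4 of them.
So at least 4 activities follow M, putting M no later than position 6. That position is achievable by scheduling everything else first.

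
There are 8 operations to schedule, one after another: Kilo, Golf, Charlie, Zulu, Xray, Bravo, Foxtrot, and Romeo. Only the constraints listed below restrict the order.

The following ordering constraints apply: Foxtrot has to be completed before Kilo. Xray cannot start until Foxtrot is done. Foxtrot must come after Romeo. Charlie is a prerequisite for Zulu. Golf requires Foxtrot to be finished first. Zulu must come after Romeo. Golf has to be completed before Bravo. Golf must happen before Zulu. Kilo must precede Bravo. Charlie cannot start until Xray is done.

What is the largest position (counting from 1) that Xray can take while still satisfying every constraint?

6

Following every chain forward from Xray, the operations that must come later are Charlie, Zulu — 2 of them.
With 2 mandatory successors out of 8 operations total, the latest slot for Xray is 8−2 = 6, and it's reachable by doing all non-successors before Xray.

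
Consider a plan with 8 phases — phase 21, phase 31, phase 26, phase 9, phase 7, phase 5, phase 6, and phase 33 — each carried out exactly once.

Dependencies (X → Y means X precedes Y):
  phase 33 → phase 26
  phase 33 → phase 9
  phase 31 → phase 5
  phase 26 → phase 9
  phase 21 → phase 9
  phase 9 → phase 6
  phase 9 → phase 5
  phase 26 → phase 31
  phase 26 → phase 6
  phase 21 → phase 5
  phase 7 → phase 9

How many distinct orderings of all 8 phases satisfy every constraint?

76

3 phases have no prerequisites (phase 21, phase 7, phase 33), so any of them could come first.
Enumerating by repeatedly choosing an available phase (one whose prerequisites are all placed) gives 76 distinct complete orderings.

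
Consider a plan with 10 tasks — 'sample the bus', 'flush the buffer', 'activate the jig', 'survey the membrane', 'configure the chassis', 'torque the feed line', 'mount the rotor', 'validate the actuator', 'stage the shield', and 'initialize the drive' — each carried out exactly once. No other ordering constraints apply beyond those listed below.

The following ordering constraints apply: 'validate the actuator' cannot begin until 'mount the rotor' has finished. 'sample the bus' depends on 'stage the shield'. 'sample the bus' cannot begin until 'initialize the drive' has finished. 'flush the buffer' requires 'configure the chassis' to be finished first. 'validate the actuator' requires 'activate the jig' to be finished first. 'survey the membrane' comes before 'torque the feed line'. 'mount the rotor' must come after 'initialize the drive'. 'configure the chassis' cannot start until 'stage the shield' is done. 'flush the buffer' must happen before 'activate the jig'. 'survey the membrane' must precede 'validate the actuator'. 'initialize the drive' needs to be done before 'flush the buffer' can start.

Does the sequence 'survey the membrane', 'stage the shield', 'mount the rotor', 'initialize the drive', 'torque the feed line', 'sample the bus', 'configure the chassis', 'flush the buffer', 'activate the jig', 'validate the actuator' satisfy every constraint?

No

In the proposed order, 'mount the rotor' appears before 'initialize the drive'.
But one of the constraints requires 'initialize the drive' before 'mount the rotor', so this ordering violates it.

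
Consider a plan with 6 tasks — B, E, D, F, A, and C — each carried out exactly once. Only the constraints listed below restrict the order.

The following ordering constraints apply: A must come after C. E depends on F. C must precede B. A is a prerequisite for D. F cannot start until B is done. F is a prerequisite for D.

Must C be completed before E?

Tracing the constraints gives a chain: C → B → F → E.
Hence C necessarily comes before E.

Yes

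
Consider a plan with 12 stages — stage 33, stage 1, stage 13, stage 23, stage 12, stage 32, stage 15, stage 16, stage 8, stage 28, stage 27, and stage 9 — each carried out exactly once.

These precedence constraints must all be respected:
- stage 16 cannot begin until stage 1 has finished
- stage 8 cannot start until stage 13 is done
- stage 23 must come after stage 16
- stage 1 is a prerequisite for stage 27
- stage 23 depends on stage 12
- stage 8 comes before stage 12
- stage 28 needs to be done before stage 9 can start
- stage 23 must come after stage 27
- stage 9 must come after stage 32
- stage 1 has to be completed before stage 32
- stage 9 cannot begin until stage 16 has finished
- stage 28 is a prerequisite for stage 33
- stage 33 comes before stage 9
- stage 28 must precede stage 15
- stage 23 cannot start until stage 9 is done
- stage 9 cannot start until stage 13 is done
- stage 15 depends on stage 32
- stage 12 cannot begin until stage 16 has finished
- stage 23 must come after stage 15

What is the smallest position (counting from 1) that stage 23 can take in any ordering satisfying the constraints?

12

Every stage that must precede stage 23 has to come before it. Tracing all chains that end at stage 23, those stages are: stage 33, stage 1, stage 13, stage 12, stage 32, stage 15, stage 16, stage 8, stage 28, stage 27, stage 9 — 11 in total.
So at minimum 11 stages come before stage 23, putting stage 23 no earlier than position 12. That position is achievable by scheduling exactly those predecessors first.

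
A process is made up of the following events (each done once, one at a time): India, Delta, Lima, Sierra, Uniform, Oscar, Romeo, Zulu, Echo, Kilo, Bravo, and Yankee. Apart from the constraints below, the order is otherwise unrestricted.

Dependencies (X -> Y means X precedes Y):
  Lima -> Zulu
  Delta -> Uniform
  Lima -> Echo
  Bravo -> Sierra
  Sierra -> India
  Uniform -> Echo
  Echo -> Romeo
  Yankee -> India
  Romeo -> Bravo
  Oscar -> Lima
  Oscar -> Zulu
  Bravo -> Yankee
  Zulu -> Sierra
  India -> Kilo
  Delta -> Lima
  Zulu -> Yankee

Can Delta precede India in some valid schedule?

Delta is actually forced before India by the constraints, so certainly some valid ordering has Delta first.

Yes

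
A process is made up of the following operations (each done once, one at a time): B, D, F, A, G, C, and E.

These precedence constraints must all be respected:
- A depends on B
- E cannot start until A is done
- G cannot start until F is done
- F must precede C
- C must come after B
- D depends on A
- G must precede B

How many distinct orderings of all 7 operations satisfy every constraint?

8

Only F has no prerequisites, so it must go first.
Enumerating by repeatedly choosing an available operation (one whose prerequisites are all placed) gives 8 distinct complete orderings.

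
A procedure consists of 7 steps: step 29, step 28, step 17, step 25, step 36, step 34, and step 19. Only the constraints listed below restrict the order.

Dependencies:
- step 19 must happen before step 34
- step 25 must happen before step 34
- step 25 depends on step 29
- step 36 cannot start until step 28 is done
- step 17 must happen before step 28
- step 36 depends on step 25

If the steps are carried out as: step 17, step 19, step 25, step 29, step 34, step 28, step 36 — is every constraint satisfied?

No

Here step 29 comes after step 25.
Since step 29 is required before step 25, the ordering is invalid.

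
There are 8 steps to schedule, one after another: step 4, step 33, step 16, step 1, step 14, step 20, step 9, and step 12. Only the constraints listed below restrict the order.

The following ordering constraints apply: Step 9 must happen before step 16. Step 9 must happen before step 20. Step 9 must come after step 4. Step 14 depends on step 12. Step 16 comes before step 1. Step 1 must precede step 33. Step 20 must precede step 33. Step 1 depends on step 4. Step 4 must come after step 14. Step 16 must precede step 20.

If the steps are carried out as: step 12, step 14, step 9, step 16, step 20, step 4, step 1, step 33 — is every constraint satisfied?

In the proposed order, step 9 appears before step 4.
But one of the constraints requires step 4 before step 9, so this ordering violates it.

No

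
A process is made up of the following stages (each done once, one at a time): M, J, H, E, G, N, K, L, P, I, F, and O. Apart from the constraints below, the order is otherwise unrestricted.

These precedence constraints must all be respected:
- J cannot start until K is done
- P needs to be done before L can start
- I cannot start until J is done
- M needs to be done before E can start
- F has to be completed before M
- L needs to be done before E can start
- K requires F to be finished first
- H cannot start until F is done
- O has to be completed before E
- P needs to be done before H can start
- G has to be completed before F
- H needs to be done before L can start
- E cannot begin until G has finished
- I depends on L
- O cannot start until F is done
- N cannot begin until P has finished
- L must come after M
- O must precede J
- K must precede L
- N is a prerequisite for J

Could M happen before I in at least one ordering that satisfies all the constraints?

Yes

M is actually forced before I by the constraints, so certainly some valid ordering has M first.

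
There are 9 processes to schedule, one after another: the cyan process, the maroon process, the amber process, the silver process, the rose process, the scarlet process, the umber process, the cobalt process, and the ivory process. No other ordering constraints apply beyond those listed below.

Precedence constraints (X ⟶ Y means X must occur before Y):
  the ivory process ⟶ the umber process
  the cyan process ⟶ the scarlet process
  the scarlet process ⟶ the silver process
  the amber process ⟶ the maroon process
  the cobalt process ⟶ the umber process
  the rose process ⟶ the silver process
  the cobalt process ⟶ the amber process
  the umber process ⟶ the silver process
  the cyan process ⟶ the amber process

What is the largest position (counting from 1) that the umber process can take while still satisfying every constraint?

The only process forced after the umber process (directly or by a chain) is the silver process.
With 1 mandatory successor out of 9 processes total, the latest slot for the umber process is 9−1 = 8, and it's reachable by doing all non-successors before the umber process.

8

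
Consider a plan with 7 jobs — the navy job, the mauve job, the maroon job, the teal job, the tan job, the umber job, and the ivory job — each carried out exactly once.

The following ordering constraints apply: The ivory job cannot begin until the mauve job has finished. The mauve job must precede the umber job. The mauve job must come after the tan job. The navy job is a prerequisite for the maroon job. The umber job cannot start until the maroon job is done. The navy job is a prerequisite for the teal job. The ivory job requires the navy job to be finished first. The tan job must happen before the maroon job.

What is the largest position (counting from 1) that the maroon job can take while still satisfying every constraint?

Following the constraints forward from the maroon job, its only required successor is the umber job.
With 1 mandatory successor out of 7 jobs total, the latest slot for the maroon job is 7−1 = 6, and it's reachable by doing all non-successors before the maroon job.

6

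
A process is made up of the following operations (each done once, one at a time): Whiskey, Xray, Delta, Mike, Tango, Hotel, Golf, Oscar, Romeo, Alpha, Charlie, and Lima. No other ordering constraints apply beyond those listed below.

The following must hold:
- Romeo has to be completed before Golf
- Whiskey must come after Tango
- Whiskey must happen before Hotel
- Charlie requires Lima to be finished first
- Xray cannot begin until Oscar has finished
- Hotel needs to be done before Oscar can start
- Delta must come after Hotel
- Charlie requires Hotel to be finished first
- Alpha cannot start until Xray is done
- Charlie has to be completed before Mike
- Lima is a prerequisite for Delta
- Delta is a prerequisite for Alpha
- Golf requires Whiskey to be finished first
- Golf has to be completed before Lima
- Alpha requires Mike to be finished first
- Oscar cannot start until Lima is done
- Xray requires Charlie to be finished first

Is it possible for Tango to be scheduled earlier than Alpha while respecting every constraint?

Every valid ordering already has Tango before Alpha (the constraints require it), so in particular at least one does.

Yes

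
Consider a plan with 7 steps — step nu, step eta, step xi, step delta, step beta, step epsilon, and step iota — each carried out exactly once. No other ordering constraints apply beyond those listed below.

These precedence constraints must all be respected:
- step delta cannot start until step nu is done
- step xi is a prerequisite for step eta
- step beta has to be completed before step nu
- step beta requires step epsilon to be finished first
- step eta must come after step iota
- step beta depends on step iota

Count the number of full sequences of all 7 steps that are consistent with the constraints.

38

The steps with no prerequisites are step xi, step epsilon, step iota; any of them can be placed first.
Systematically extending each partial ordering one step at a time and counting, there are 38 complete orderings.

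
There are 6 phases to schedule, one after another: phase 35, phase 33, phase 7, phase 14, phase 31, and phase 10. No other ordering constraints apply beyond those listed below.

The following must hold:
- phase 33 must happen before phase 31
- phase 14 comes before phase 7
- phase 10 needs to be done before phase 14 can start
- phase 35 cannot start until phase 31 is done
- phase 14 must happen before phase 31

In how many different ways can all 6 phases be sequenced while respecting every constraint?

2 phases have no prerequisites (phase 33, phase 10), so any of them could come first.
Systematically extending each partial ordering one phase at a time and counting, there are 10 complete orderings.

10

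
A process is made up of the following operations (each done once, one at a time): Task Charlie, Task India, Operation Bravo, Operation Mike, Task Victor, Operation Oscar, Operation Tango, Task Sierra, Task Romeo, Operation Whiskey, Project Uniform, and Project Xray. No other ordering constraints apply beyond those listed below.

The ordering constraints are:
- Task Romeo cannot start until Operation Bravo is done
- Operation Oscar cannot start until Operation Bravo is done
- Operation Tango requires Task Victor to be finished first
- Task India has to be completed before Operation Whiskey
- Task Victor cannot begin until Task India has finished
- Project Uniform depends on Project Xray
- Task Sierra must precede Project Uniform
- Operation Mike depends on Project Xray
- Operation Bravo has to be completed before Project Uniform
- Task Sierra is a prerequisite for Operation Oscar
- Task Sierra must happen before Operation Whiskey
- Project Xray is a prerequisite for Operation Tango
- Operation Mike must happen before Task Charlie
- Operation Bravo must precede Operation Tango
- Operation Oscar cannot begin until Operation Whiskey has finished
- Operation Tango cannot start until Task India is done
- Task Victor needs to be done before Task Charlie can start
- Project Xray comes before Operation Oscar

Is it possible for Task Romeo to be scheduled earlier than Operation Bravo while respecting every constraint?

Following Operation Bravo → Task Romeo, Operation Bravo must precede Task Romeo in every valid ordering.
Hence Task Romeo can never be scheduled before Operation Bravo.

No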